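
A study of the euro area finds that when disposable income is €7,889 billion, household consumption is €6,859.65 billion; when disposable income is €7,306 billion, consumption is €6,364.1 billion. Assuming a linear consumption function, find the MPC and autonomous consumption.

MPC = ΔC/ΔY = (6859.65 − 6364.1)/(7889 − 7306) = 495.55/583 = 0.85
a = C − MPC·Y = 6364.1 − 0.85(7306) = 6364.1 − 6210.1 = 154

MPC = 0.85; a = 154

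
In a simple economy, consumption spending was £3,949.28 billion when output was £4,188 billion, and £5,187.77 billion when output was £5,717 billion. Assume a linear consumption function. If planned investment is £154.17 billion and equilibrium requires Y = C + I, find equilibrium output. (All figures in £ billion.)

Y = 3743

MPC = (5187.77 − 3949.28)/(5717 − 4188) = 1238.49/1529 = 0.81
a = 3949.28 − 0.81(4188) = 557
Equilibrium: Y = 557 + 0.81Y + 154.17
0.19Y = 711.17, so Y = 711.17/0.19 = 3743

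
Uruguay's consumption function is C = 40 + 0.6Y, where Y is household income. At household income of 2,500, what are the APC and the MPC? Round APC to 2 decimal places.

MPC = 0.6 (the slope of the consumption function)
C = 40 + 0.6(2500) = 1540, so APC = 1540/2500 = 0.62

APC = 0.62; MPC = 0.6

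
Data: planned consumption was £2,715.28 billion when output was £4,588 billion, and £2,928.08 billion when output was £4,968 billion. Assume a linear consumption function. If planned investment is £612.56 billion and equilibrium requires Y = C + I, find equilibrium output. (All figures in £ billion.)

Y = 1724

MPC = (2928.08 − 2715.28)/(4968 − 4588) = 212.8/380 = 0.56
a = 2715.28 − 0.56(4588) = 146
Equilibrium: Y = 146 + 0.56Y + 612.56
0.44Y = 758.56, so Y = 758.56/0.44 = 1724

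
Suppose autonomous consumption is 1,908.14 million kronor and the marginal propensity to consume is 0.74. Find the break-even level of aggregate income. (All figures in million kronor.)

At break-even, C = Y: 1908.14 + 0.74Y = Y
0.26Y = 1908.14, so Y = 1908.14/0.26 = 7339

Y = 7339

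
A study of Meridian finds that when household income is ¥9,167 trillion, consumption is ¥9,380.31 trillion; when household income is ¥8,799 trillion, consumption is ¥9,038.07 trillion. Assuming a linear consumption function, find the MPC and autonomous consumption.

MPC = ΔC/ΔY = (9380.31 − 9038.07)/(9167 − 8799) = 342.24/368 = 0.93
a = C − MPC·Y = 9038.07 − 0.93(8799) = 9038.07 − 8183.07 = 855

MPC = 0.93; a = 855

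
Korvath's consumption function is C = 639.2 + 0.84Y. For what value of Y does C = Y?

At break-even, C = Y: 639.2 + 0.84Y = Y
0.16Y = 639.2, so Y = 639.2/0.16 = 3995

Y = 3995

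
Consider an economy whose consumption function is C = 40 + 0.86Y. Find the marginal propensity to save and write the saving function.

MPS = 0.14; S = -40 + 0.14Y

MPS = 1 − MPC = 1 − 0.86 = 0.14
S = Y − C = -40 + 0.14Y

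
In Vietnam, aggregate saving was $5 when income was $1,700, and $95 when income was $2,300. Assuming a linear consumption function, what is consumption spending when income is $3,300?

MPS = ΔS/ΔY = (95 − 5)/(2300 − 1700) = 90/600 = 0.15
MPC = 1 − MPS = 0.85
Autonomous saving = 5 − 0.15(1700) = -250, so a = 250
C = 250 + 0.85(3300) = 250 + 2805 = 3055

C = 3055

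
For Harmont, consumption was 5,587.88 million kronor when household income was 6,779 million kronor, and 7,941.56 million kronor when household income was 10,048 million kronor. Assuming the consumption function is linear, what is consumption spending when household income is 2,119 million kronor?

MPC = (7941.56 − 5587.88)/(10048 − 6779) = 2353.68/3269 = 0.72
a = 5587.88 − 0.72(6779) = 5587.88 − 4880.88 = 707
C = 707 + 0.72(2119) = 707 + 1525.68 = 2232.68

C = 2232.68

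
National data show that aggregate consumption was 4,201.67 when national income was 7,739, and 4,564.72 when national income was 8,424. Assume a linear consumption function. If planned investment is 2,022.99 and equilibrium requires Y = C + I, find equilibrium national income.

MPC = (4564.72 − 4201.67)/(8424 − 7739) = 363.05/685 = 0.53
a = 4201.67 − 0.53(7739) = 100
Equilibrium: Y = 100 + 0.53Y + 2022.99
0.47Y = 2122.99, so Y = 2122.99/0.47 = 4517

Y = 4517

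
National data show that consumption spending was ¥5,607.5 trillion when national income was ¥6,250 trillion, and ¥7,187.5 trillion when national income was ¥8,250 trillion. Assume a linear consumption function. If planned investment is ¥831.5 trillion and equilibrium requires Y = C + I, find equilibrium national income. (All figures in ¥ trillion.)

Y = 7150

MPC = (7187.5 − 5607.5)/(8250 − 6250) = 1580/2000 = 0.79
a = 5607.5 − 0.79(6250) = 670
Equilibrium: Y = 670 + 0.79Y + 831.5
0.21Y = 1501.5, so Y = 1501.5/0.21 = 7150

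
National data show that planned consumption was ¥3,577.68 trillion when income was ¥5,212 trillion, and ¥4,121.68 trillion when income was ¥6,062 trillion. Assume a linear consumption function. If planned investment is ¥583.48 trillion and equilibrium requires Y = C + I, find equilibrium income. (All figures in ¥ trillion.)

MPC = (4121.68 − 3577.68)/(6062 − 5212) = 544/850 = 0.64
a = 3577.68 − 0.64(5212) = 242
Equilibrium: Y = 242 + 0.64Y + 583.48
0.36Y = 825.48, so Y = 825.48/0.36 = 2293

Y = 2293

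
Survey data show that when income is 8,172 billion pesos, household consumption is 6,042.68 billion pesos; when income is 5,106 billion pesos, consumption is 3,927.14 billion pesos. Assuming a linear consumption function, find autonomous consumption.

MPC = ΔC/ΔY = (6042.68 − 3927.14)/(8172 − 5106) = 2115.54/3066 = 0.69
a = C − MPC·Y = 3927.14 − 0.69(5106) = 3927.14 − 3523.14 = 404

a = 404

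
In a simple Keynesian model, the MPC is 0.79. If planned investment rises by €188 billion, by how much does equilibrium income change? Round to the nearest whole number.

The multiplier is 1/(1 − MPC) = 1/0.21.
ΔY = 188/0.21 = 895.24 ≈ 895

ΔY ≈ 895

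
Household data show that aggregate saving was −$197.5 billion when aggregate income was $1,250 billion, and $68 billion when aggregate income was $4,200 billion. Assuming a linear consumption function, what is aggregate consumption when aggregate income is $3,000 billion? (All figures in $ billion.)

MPS = ΔS/ΔY = (68 − (-197.5))/(4200 − 1250) = 265.5/2950 = 0.09
MPC = 1 − MPS = 0.91
Autonomous saving = -197.5 − 0.09(1250) = -310, so a = 310
C = 310 + 0.91(3000) = 310 + 2730 = 3040

C = 3040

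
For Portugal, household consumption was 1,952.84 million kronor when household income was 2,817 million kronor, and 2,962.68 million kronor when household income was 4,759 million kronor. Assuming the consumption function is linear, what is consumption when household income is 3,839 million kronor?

MPC = (2962.68 − 1952.84)/(4759 − 2817) = 1009.84/1942 = 0.52
a = 1952.84 − 0.52(2817) = 1952.84 − 1464.84 = 488
C = 488 + 0.52(3839) = 488 + 1996.28 = 2484.28

C = 2484.28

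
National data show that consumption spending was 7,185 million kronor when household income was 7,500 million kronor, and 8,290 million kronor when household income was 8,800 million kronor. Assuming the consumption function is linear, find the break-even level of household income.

MPC = (8290 − 7185)/(8800 − 7500) = 1105/1300 = 0.85
a = 7185 − 0.85(7500) = 7185 − 6375 = 810
Break-even: Y = a/(1−MPC) = 810/0.15 = 5400

Y = 5400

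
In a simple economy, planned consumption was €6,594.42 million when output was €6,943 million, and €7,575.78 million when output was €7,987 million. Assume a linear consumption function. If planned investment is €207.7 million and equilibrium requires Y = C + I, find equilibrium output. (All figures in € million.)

Y = 4595

MPC = (7575.78 − 6594.42)/(7987 − 6943) = 981.36/1044 = 0.94
a = 6594.42 − 0.94(6943) = 68
Equilibrium: Y = 68 + 0.94Y + 207.7
0.06Y = 275.7, so Y = 275.7/0.06 = 4595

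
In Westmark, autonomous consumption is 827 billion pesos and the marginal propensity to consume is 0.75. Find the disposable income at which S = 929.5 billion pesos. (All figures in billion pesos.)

S = Y − C = -827 + 0.25Y
-827 + 0.25Y = 929.5, so 0.25Y = 1756.5 and Y = 7026

Y = 7026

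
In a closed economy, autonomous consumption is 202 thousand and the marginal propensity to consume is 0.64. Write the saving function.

S = Y − C = Y − (202 + 0.64Y) = -202 + (1 − 0.64)Y

S = -202 + 0.36Y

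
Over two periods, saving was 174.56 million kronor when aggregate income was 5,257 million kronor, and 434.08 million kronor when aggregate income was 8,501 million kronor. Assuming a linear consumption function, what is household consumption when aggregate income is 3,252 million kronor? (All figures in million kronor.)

MPS = ΔS/ΔY = (434.08 − 174.56)/(8501 − 5257) = 259.52/3244 = 0.08
MPC = 1 − MPS = 0.92
Autonomous saving = 174.56 − 0.08(5257) = -246, so a = 246
C = 246 + 0.92(3252) = 246 + 2991.84 = 3237.84

C = 3237.84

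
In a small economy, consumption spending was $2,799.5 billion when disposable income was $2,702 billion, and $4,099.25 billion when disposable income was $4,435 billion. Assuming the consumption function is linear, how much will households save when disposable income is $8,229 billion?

S = 1284.25

MPC = (4099.25 − 2799.5)/(4435 − 2702) = 1299.75/1733 = 0.75
a = 2799.5 − 0.75(2702) = 2799.5 − 2026.5 = 773
C = 773 + 0.75(8229) = 6944.75
S = 8229 − 6944.75 = 1284.25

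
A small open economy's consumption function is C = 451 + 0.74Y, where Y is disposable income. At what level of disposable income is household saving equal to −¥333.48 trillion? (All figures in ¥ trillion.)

Y = 452

S = Y − C = -451 + 0.26Y
-451 + 0.26Y = -333.48, so 0.26Y = 117.52 and Y = 452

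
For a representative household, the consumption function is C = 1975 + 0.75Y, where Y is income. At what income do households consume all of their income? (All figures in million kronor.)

Y = 7900

At break-even, C = Y: 1975 + 0.75Y = Y
0.25Y = 1975, so Y = 1975/0.25 = 7900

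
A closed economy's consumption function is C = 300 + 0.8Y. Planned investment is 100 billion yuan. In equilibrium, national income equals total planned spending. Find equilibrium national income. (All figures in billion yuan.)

Y = C + I = 300 + 0.8Y + 100
Y − 0.8Y = 400
0.2Y = 400, so Y = 400/0.2 = 2000

Y = 2000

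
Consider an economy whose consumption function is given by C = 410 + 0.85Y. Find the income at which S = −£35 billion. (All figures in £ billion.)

S = Y − C = -410 + 0.15Y
-410 + 0.15Y = -35, so 0.15Y = 375 and Y = 2500

Y = 2500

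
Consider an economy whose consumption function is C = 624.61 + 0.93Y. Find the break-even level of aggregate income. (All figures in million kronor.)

At break-even, C = Y: 624.61 + 0.93Y = Y
0.07Y = 624.61, so Y = 624.61/0.07 = 8923

Y = 8923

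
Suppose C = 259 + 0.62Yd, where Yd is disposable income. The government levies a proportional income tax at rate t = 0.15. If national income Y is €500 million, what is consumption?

Yd = (1 − 0.15)(500) = 0.85(500) = 425
C = 259 + 0.62(425) = 259 + 263.5 = 522.5

C = 522.5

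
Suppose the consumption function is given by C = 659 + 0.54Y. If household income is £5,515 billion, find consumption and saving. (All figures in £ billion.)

C = 3637.1; S = 1877.9

C = 659 + 0.54(5515) = 659 + 2978.1 = 3637.1
S = Y − C = 5515 − 3637.1 = 1877.9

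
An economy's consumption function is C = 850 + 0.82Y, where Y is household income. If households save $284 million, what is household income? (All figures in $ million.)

S = Y − C = -850 + 0.18Y
-850 + 0.18Y = 284, so 0.18Y = 1134 and Y = 6300

Y = 6300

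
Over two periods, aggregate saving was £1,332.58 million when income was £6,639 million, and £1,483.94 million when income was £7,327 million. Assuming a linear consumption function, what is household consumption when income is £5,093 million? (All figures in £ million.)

C = 4100.54

MPS = ΔS/ΔY = (1483.94 − 1332.58)/(7327 − 6639) = 151.36/688 = 0.22
MPC = 1 − MPS = 0.78
Autonomous saving = 1332.58 − 0.22(6639) = -128, so a = 128
C = 128 + 0.78(5093) = 128 + 3972.54 = 4100.54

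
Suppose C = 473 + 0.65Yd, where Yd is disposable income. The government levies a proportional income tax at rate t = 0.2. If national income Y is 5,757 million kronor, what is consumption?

Yd = (1 − 0.2)(5757) = 0.8(5757) = 4605.6
C = 473 + 0.65(4605.6) = 473 + 2993.64 = 3466.64

C = 3466.64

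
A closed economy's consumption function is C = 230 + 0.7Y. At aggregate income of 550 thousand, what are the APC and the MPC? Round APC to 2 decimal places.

APC = 1.12; MPC = 0.7

MPC = 0.7 (the slope of the consumption function)
C = 230 + 0.7(550) = 615, so APC = 615/550 = 1.12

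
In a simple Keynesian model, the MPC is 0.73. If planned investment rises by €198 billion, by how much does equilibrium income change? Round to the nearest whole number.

The multiplier is 1/(1 − MPC) = 1/0.27.
ΔY = 198/0.27 = 733.33 ≈ 733

ΔY ≈ 733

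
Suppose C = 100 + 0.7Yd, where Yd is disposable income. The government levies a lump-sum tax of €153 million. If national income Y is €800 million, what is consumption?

Yd = Y − T = 800 − 153 = 647
C = 100 + 0.7(647) = 100 + 452.9 = 552.9

C = 552.9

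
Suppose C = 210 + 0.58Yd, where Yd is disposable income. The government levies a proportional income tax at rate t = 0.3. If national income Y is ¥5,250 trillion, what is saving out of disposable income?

Yd = (1 − 0.3)(5250) = 0.7(5250) = 3675
C = 210 + 0.58(3675) = 210 + 2131.5 = 2341.5
S = Yd − C = 3675 − 2341.5 = 1333.5

S = 1333.5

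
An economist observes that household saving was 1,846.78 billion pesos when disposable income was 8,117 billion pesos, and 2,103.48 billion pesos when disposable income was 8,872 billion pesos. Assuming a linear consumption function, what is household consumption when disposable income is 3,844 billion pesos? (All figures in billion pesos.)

C = 3450.04

MPS = ΔS/ΔY = (2103.48 − 1846.78)/(8872 − 8117) = 256.7/755 = 0.34
MPC = 1 − MPS = 0.66
Autonomous saving = 1846.78 − 0.34(8117) = -913, so a = 913
C = 913 + 0.66(3844) = 913 + 2537.04 = 3450.04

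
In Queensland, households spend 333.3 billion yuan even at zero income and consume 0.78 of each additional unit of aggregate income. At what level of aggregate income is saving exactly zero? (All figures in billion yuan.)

At break-even, C = Y: 333.3 + 0.78Y = Y
0.22Y = 333.3, so Y = 333.3/0.22 = 1515

Y = 1515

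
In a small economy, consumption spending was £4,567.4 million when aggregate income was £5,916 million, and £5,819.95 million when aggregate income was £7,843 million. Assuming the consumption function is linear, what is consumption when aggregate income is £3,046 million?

MPC = (5819.95 − 4567.4)/(7843 − 5916) = 1252.55/1927 = 0.65
a = 4567.4 − 0.65(5916) = 4567.4 − 3845.4 = 722
C = 722 + 0.65(3046) = 722 + 1979.9 = 2701.9

C = 2701.9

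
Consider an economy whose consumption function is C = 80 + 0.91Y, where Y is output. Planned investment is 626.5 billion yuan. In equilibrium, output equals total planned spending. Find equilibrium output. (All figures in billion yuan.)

Y = 7850

Y = C + I = 80 + 0.91Y + 626.5
Y − 0.91Y = 706.5
0.09Y = 706.5, so Y = 706.5/0.09 = 7850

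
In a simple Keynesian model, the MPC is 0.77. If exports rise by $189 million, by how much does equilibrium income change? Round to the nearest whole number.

ΔY ≈ 822

The multiplier is 1/(1 − MPC) = 1/0.23.
ΔY = 189/0.23 = 821.74 ≈ 822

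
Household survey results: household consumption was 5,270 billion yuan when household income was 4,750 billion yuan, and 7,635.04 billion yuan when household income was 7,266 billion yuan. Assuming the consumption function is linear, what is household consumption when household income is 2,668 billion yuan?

MPC = (7635.04 − 5270)/(7266 − 4750) = 2365.04/2516 = 0.94
a = 5270 − 0.94(4750) = 5270 − 4465 = 805
C = 805 + 0.94(2668) = 805 + 2507.92 = 3312.92

C = 3312.92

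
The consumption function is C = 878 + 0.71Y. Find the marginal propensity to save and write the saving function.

MPS = 1 − MPC = 1 − 0.71 = 0.29
S = Y − C = -878 + 0.29Y

MPS = 0.29; S = -878 + 0.29Y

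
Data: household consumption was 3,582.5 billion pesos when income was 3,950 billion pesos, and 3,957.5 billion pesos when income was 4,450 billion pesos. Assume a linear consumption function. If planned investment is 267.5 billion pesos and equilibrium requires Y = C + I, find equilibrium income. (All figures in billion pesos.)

MPC = (3957.5 − 3582.5)/(4450 − 3950) = 375/500 = 0.75
a = 3582.5 − 0.75(3950) = 620
Equilibrium: Y = 620 + 0.75Y + 267.5
0.25Y = 887.5, so Y = 887.5/0.25 = 3550

Y = 3550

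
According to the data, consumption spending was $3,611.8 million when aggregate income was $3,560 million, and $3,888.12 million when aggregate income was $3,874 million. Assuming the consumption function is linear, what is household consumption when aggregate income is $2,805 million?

C = 2947.4

MPC = (3888.12 − 3611.8)/(3874 − 3560) = 276.32/314 = 0.88
a = 3611.8 − 0.88(3560) = 3611.8 − 3132.8 = 479
C = 479 + 0.88(2805) = 479 + 2468.4 = 2947.4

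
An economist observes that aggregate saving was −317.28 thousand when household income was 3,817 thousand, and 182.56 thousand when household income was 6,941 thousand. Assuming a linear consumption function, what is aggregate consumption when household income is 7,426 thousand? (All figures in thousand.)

C = 7165.84

MPS = ΔS/ΔY = (182.56 − (-317.28))/(6941 − 3817) = 499.84/3124 = 0.16
MPC = 1 − MPS = 0.84
Autonomous saving = -317.28 − 0.16(3817) = -928, so a = 928
C = 928 + 0.84(7426) = 928 + 6237.84 = 7165.84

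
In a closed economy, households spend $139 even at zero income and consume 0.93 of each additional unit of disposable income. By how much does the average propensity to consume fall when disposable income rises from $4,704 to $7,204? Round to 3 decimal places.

ΔAPC = 0.010

At Y = 4704: C = 139 + 0.93(4704) = 4513.72, APC = 4513.72/4704 = 0.9595
At Y = 7204: C = 6838.72, APC = 6838.72/7204 = 0.9493
Fall in APC = 0.9595 − 0.9493 = 0.0102 ≈ 0.010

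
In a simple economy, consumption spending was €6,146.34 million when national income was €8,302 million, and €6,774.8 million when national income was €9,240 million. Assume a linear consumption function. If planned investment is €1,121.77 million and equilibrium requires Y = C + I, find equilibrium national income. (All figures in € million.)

Y = 5169

MPC = (6774.8 − 6146.34)/(9240 − 8302) = 628.46/938 = 0.67
a = 6146.34 − 0.67(8302) = 584
Equilibrium: Y = 584 + 0.67Y + 1121.77
0.33Y = 1705.77, so Y = 1705.77/0.33 = 5169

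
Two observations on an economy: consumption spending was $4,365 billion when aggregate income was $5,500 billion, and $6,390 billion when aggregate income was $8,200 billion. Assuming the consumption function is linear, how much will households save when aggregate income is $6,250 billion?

S = 1322.5

MPC = (6390 − 4365)/(8200 − 5500) = 2025/2700 = 0.75
a = 4365 − 0.75(5500) = 4365 − 4125 = 240
C = 240 + 0.75(6250) = 4927.5
S = 6250 − 4927.5 = 1322.5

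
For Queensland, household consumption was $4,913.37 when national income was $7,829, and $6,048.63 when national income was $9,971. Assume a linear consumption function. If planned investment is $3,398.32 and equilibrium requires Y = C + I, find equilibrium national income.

MPC = (6048.63 − 4913.37)/(9971 − 7829) = 1135.26/2142 = 0.53
a = 4913.37 − 0.53(7829) = 764
Equilibrium: Y = 764 + 0.53Y + 3398.32
0.47Y = 4162.32, so Y = 4162.32/0.47 = 8856

Y = 8856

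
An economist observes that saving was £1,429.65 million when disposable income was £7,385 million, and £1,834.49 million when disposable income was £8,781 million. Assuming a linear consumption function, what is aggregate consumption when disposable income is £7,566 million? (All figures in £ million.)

C = 6083.86

MPS = ΔS/ΔY = (1834.49 − 1429.65)/(8781 − 7385) = 404.84/1396 = 0.29
MPC = 1 − MPS = 0.71
Autonomous saving = 1429.65 − 0.29(7385) = -712, so a = 712
C = 712 + 0.71(7566) = 712 + 5371.86 = 6083.86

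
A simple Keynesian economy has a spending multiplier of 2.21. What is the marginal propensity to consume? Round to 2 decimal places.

MPC = 0.55

k = 1/(1 − MPC), so 1 − MPC = 1/k = 1/2.21 = 0.4525
MPC = 1 − 0.4525 = 0.55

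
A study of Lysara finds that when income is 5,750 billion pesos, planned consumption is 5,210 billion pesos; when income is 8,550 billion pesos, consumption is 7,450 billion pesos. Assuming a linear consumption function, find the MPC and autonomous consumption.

MPC = 0.8; a = 610

MPC = ΔC/ΔY = (7450 − 5210)/(8550 − 5750) = 2240/2800 = 0.8
a = C − MPC·Y = 5210 − 0.8(5750) = 5210 − 4600 = 610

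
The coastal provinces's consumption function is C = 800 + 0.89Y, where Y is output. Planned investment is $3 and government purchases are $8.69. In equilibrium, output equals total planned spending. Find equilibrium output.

Y = C + I + G = 800 + 0.89Y + 3 + 8.69
Y − 0.89Y = 811.69
0.11Y = 811.69, so Y = 811.69/0.11 = 7379

Y = 7379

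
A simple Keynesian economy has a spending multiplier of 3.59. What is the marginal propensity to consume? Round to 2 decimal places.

MPC = 0.72

k = 1/(1 − MPC), so 1 − MPC = 1/k = 1/3.59 = 0.2786
MPC = 1 − 0.2786 = 0.72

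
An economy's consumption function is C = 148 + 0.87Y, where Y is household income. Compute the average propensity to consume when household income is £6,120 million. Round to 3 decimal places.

C = 148 + 0.87(6120) = 5472.4
APC = C/Y = 5472.4/6120 = 0.894

APC = 0.894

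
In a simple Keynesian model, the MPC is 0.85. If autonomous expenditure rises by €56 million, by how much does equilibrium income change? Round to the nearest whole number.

ΔY ≈ 373

The multiplier is 1/(1 − MPC) = 1/0.15.
ΔY = 56/0.15 = 373.33 ≈ 373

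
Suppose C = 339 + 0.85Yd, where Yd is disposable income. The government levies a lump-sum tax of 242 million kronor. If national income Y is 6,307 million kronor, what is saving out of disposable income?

Yd = Y − T = 6307 − 242 = 6065
C = 339 + 0.85(6065) = 339 + 5155.25 = 5494.25
S = Yd − C = 6065 − 5494.25 = 570.75

S = 570.75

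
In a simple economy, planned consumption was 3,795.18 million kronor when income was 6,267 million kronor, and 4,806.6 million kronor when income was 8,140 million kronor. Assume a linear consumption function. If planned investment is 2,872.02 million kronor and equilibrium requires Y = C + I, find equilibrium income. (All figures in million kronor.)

Y = 7137

MPC = (4806.6 − 3795.18)/(8140 − 6267) = 1011.42/1873 = 0.54
a = 3795.18 − 0.54(6267) = 411
Equilibrium: Y = 411 + 0.54Y + 2872.02
0.46Y = 3283.02, so Y = 3283.02/0.46 = 7137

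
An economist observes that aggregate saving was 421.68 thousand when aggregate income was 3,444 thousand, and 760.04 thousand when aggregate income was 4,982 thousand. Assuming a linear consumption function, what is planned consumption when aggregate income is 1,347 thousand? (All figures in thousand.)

C = 1386.66

MPS = ΔS/ΔY = (760.04 − 421.68)/(4982 − 3444) = 338.36/1538 = 0.22
MPC = 1 − MPS = 0.78
Autonomous saving = 421.68 − 0.22(3444) = -336, so a = 336
C = 336 + 0.78(1347) = 336 + 1050.66 = 1386.66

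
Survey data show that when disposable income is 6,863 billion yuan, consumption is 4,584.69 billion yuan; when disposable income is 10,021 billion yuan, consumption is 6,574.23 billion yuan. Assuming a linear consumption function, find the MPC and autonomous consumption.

MPC = 0.63; a = 261

MPC = ΔC/ΔY = (6574.23 − 4584.69)/(10021 − 6863) = 1989.54/3158 = 0.63
a = C − MPC·Y = 4584.69 − 0.63(6863) = 4584.69 − 4323.69 = 261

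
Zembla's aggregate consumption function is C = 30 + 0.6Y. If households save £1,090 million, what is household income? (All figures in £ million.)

Y = 2800

S = Y − C = -30 + 0.4Y
-30 + 0.4Y = 1090, so 0.4Y = 1120 and Y = 2800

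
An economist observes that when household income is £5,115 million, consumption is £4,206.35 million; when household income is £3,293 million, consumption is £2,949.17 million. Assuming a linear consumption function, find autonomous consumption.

MPC = ΔC/ΔY = (4206.35 − 2949.17)/(5115 − 3293) = 1257.18/1822 = 0.69
a = C − MPC·Y = 2949.17 − 0.69(3293) = 2949.17 − 2272.17 = 677

a = 677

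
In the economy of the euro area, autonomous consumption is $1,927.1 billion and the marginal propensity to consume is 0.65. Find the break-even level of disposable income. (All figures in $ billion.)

At break-even, C = Y: 1927.1 + 0.65Y = Y
0.35Y = 1927.1, so Y = 1927.1/0.35 = 5506

Y = 5506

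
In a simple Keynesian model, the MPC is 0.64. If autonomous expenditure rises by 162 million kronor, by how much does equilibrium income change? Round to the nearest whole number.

The multiplier is 1/(1 − MPC) = 1/0.36.
ΔY = 162/0.36 = 450.00 ≈ 450

ΔY ≈ 450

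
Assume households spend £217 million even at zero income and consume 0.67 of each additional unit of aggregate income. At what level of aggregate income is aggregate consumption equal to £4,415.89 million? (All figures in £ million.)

Y = 6267

217 + 0.67Y = 4415.89
0.67Y = 4198.89, so Y = 4198.89/0.67 = 6267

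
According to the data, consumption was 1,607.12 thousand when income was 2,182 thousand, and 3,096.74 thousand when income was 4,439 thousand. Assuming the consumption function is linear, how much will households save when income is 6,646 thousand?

MPC = (3096.74 − 1607.12)/(4439 − 2182) = 1489.62/2257 = 0.66
a = 1607.12 − 0.66(2182) = 1607.12 − 1440.12 = 167
C = 167 + 0.66(6646) = 4553.36
S = 6646 − 4553.36 = 2092.64

S = 2092.64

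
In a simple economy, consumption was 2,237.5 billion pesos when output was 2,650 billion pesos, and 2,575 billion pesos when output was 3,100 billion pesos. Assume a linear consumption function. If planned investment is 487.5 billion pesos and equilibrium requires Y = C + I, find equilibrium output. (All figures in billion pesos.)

MPC = (2575 − 2237.5)/(3100 − 2650) = 337.5/450 = 0.75
a = 2237.5 − 0.75(2650) = 250
Equilibrium: Y = 250 + 0.75Y + 487.5
0.25Y = 737.5, so Y = 737.5/0.25 = 2950

Y = 2950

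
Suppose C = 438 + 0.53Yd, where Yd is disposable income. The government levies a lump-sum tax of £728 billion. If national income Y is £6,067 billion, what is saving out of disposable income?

Yd = Y − T = 6067 − 728 = 5339
C = 438 + 0.53(5339) = 438 + 2829.67 = 3267.67
S = Yd − C = 5339 − 3267.67 = 2071.33

S = 2071.33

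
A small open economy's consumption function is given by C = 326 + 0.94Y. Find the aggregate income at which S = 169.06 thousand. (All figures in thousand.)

S = Y − C = -326 + 0.06Y
-326 + 0.06Y = 169.06, so 0.06Y = 495.06 and Y = 8251

Y = 8251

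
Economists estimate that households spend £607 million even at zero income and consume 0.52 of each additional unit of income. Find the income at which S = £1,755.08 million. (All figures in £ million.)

Y = 4921

S = Y − C = -607 + 0.48Y
-607 + 0.48Y = 1755.08, so 0.48Y = 2362.08 and Y = 4921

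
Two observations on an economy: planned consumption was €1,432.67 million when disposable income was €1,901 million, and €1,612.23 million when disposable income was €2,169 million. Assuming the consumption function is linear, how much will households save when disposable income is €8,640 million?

S = 2692.2

MPC = (1612.23 − 1432.67)/(2169 − 1901) = 179.56/268 = 0.67
a = 1432.67 − 0.67(1901) = 1432.67 − 1273.67 = 159
C = 159 + 0.67(8640) = 5947.8
S = 8640 − 5947.8 = 2692.2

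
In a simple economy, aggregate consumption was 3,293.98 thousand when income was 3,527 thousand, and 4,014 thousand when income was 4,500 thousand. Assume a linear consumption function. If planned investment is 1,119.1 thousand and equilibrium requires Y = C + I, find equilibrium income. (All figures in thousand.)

MPC = (4014 − 3293.98)/(4500 − 3527) = 720.02/973 = 0.74
a = 3293.98 − 0.74(3527) = 684
Equilibrium: Y = 684 + 0.74Y + 1119.1
0.26Y = 1803.1, so Y = 1803.1/0.26 = 6935

Y = 6935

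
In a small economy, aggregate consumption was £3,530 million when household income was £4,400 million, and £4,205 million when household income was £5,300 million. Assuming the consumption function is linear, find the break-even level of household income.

Y = 920

MPC = (4205 − 3530)/(5300 − 4400) = 675/900 = 0.75
a = 3530 − 0.75(4400) = 3530 − 3300 = 230
Break-even: Y = a/(1−MPC) = 230/0.25 = 920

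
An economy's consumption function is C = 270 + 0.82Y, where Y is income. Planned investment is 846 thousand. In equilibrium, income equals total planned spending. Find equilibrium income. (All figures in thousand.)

Y = 6200

Y = C + I = 270 + 0.82Y + 846
Y − 0.82Y = 1116
0.18Y = 1116, so Y = 1116/0.18 = 6200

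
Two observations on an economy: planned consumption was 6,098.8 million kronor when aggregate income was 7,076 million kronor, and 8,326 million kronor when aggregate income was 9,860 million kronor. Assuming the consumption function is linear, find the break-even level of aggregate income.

MPC = (8326 − 6098.8)/(9860 − 7076) = 2227.2/2784 = 0.8
a = 6098.8 − 0.8(7076) = 6098.8 − 5660.8 = 438
Break-even: Y = a/(1−MPC) = 438/0.2 = 2190

Y = 2190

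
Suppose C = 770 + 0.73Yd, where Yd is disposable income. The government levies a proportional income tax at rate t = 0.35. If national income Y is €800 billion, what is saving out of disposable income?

Yd = (1 − 0.35)(800) = 0.65(800) = 520
C = 770 + 0.73(520) = 770 + 379.6 = 1149.6
S = Yd − C = 520 − 1149.6 = -629.6

S = -629.6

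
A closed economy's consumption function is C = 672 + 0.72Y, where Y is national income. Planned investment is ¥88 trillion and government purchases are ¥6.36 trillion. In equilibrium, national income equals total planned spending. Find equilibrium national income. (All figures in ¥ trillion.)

Y = C + I + G = 672 + 0.72Y + 88 + 6.36
Y − 0.72Y = 766.36
0.28Y = 766.36, so Y = 766.36/0.28 = 2737

Y = 2737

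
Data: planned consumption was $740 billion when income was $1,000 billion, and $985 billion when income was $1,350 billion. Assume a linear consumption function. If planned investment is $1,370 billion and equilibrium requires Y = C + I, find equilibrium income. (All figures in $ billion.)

MPC = (985 − 740)/(1350 − 1000) = 245/350 = 0.7
a = 740 − 0.7(1000) = 40
Equilibrium: Y = 40 + 0.7Y + 1370
0.3Y = 1410, so Y = 1410/0.3 = 4700

Y = 4700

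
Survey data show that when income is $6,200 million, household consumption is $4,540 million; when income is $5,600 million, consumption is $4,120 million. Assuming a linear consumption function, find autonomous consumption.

a = 200

MPC = ΔC/ΔY = (4540 − 4120)/(6200 − 5600) = 420/600 = 0.7
a = C − MPC·Y = 4120 − 0.7(5600) = 4120 − 3920 = 200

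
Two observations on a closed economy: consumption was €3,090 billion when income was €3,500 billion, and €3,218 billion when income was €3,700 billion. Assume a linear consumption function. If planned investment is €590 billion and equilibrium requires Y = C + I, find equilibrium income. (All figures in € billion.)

MPC = (3218 − 3090)/(3700 − 3500) = 128/200 = 0.64
a = 3090 − 0.64(3500) = 850
Equilibrium: Y = 850 + 0.64Y + 590
0.36Y = 1440, so Y = 1440/0.36 = 4000

Y = 4000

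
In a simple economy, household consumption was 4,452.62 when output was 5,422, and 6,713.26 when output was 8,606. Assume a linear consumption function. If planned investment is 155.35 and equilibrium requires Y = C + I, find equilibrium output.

MPC = (6713.26 − 4452.62)/(8606 − 5422) = 2260.64/3184 = 0.71
a = 4452.62 − 0.71(5422) = 603
Equilibrium: Y = 603 + 0.71Y + 155.35
0.29Y = 758.35, so Y = 758.35/0.29 = 2615

Y = 2615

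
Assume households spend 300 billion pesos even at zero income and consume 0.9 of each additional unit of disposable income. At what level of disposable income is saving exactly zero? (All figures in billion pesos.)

Y = 3000

At break-even, C = Y: 300 + 0.9Y = Y
0.1Y = 300, so Y = 300/0.1 = 3000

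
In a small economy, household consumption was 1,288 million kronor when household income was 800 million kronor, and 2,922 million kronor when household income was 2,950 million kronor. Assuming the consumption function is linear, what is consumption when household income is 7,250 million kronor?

C = 6190

MPC = (2922 − 1288)/(2950 − 800) = 1634/2150 = 0.76
a = 1288 − 0.76(800) = 1288 − 608 = 680
C = 680 + 0.76(7250) = 680 + 5510 = 6190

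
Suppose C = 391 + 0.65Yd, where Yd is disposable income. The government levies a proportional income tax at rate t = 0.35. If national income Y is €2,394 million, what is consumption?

Yd = (1 − 0.35)(2394) = 0.65(2394) = 1556.1
C = 391 + 0.65(1556.1) = 391 + 1011.465 = 1402.465

C = 1402.465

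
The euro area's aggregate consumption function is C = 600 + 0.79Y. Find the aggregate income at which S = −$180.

Y = 2000

S = Y − C = -600 + 0.21Y
-600 + 0.21Y = -180, so 0.21Y = 420 and Y = 2000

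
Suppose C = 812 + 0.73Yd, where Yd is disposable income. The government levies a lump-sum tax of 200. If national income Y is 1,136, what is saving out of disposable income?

S = -559.28

Yd = Y − T = 1136 − 200 = 936
C = 812 + 0.73(936) = 812 + 683.28 = 1495.28
S = Yd − C = 936 − 1495.28 = -559.28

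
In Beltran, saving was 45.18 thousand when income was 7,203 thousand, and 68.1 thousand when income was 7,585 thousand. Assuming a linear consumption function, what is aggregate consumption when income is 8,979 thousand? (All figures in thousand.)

MPS = ΔS/ΔY = (68.1 − 45.18)/(7585 − 7203) = 22.92/382 = 0.06
MPC = 1 − MPS = 0.94
Autonomous saving = 45.18 − 0.06(7203) = -387, so a = 387
C = 387 + 0.94(8979) = 387 + 8440.26 = 8827.26

C = 8827.26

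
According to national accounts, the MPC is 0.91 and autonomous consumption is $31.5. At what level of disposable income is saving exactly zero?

At break-even, C = Y: 31.5 + 0.91Y = Y
0.09Y = 31.5, so Y = 31.5/0.09 = 350

Y = 350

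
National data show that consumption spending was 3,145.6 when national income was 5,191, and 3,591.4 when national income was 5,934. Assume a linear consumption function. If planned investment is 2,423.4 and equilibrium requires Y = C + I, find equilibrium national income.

MPC = (3591.4 − 3145.6)/(5934 − 5191) = 445.8/743 = 0.6
a = 3145.6 − 0.6(5191) = 31
Equilibrium: Y = 31 + 0.6Y + 2423.4
0.4Y = 2454.4, so Y = 2454.4/0.4 = 6136

Y = 6136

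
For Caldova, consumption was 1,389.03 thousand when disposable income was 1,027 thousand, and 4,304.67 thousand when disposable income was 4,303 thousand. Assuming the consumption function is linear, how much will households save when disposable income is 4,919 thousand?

S = 66.09

MPC = (4304.67 − 1389.03)/(4303 − 1027) = 2915.64/3276 = 0.89
a = 1389.03 − 0.89(1027) = 1389.03 − 914.03 = 475
C = 475 + 0.89(4919) = 4852.91
S = 4919 − 4852.91 = 66.09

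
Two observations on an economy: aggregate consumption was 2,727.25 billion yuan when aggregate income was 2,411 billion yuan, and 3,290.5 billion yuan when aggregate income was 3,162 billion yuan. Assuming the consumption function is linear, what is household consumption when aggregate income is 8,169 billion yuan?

MPC = (3290.5 − 2727.25)/(3162 − 2411) = 563.25/751 = 0.75
a = 2727.25 − 0.75(2411) = 2727.25 − 1808.25 = 919
C = 919 + 0.75(8169) = 919 + 6126.75 = 7045.75

C = 7045.75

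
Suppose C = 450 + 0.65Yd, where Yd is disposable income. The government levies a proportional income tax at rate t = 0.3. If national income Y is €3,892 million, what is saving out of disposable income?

S = 503.54

Yd = (1 − 0.3)(3892) = 0.7(3892) = 2724.4
C = 450 + 0.65(2724.4) = 450 + 1770.86 = 2220.86
S = Yd − C = 2724.4 − 2220.86 = 503.54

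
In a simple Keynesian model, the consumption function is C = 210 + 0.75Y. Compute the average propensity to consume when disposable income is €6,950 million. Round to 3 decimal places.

C = 210 + 0.75(6950) = 5422.5
APC = C/Y = 5422.5/6950 = 0.780

APC = 0.780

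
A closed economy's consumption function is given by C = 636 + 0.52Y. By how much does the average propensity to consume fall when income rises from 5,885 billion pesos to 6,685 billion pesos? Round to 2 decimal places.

At Y = 5885: C = 636 + 0.52(5885) = 3696.2, APC = 3696.2/5885 = 0.628
At Y = 6685: C = 4112.2, APC = 4112.2/6685 = 0.615
Fall in APC = 0.628 − 0.615 = 0.013 ≈ 0.01

ΔAPC = 0.01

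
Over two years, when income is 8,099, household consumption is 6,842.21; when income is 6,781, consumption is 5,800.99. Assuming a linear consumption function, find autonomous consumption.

a = 444

MPC = ΔC/ΔY = (6842.21 − 5800.99)/(8099 − 6781) = 1041.22/1318 = 0.79
a = C − MPC·Y = 5800.99 − 0.79(6781) = 5800.99 − 5356.99 = 444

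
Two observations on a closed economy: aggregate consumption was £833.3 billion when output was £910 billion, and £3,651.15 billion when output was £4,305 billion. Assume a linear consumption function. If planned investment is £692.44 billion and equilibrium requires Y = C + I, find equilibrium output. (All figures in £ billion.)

MPC = (3651.15 − 833.3)/(4305 − 910) = 2817.85/3395 = 0.83
a = 833.3 − 0.83(910) = 78
Equilibrium: Y = 78 + 0.83Y + 692.44
0.17Y = 770.44, so Y = 770.44/0.17 = 4532

Y = 4532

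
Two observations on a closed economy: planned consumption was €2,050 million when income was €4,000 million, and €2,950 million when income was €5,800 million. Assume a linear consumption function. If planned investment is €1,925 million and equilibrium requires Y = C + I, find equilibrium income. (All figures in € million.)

Y = 3950

MPC = (2950 − 2050)/(5800 − 4000) = 900/1800 = 0.5
a = 2050 − 0.5(4000) = 50
Equilibrium: Y = 50 + 0.5Y + 1925
0.5Y = 1975, so Y = 1975/0.5 = 3950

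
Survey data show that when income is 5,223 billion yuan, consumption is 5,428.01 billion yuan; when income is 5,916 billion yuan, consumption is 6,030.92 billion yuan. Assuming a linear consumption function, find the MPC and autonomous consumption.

MPC = ΔC/ΔY = (6030.92 − 5428.01)/(5916 − 5223) = 602.91/693 = 0.87
a = C − MPC·Y = 5428.01 − 0.87(5223) = 5428.01 − 4544.01 = 884

MPC = 0.87; a = 884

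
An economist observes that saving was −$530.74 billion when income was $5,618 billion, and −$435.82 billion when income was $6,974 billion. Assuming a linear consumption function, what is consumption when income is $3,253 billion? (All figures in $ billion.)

C = 3949.29

MPS = ΔS/ΔY = (-435.82 − (-530.74))/(6974 − 5618) = 94.92/1356 = 0.07
MPC = 1 − MPS = 0.93
Autonomous saving = -530.74 − 0.07(5618) = -924, so a = 924
C = 924 + 0.93(3253) = 924 + 3025.29 = 3949.29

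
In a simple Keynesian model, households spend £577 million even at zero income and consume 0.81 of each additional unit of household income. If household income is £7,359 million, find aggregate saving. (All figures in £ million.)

S = 821.21

C = 577 + 0.81(7359) = 577 + 5960.79 = 6537.79
S = Y − C = 7359 − 6537.79 = 821.21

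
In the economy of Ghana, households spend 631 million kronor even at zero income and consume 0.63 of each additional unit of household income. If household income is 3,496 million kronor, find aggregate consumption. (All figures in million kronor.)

C = 2833.48

C = 631 + 0.63(3496) = 631 + 2202.48 = 2833.48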